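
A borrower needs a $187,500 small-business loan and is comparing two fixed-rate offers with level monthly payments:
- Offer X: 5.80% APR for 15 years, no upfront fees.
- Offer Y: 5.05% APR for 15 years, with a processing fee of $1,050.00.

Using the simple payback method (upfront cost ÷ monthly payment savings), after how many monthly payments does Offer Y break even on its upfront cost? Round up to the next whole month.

Offer X: monthly rate = 5.8%/12 = 0.0048333; payment = 187,500 × 0.0048333 / (1 − (1+0.0048333)^−180) = $1,562.04.
Offer Y: at 5.05% the monthly rate is 0.0042083, so the payment is 187,500 × 0.0042083 / (1 − 1.0042083^−180) = $1,487.63.
Monthly savings = $1,562.04 − $1,487.63 = $74.41.
Break-even = $1,050.00 / $74.41 = 14.11 → 15 months.

15 months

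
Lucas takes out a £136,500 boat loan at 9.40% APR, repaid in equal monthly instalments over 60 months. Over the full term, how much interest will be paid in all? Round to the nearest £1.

At 9.40% the monthly rate is 0.0078333, so the payment is 136,500 × 0.0078333 / (1 − 1.0078333^−60) = £2,860.09.
Total paid = 60 × £2,860.09 = £171,605.40; interest = £171,605.40 − £136,500 = £35,105.40.

£35,105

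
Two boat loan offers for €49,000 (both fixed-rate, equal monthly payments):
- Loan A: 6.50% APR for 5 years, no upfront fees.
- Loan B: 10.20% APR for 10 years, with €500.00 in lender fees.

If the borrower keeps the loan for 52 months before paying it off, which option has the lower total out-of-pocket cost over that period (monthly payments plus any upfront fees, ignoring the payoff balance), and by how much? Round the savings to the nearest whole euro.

Loan B by €15,400

Loan A: at 6.50% the monthly rate is 0.0054167, so the payment is 49,000 × 0.0054167 / (1 − 1.0054167^−60) = €958.74.
Loan B: at 10.20% the monthly rate is 0.0085000, so the payment is 49,000 × 0.0085000 / (1 − 1.0085000^−120) = €652.98.
Over 52 months: Loan A costs 52 × €958.74 = €49,854.48; Loan B costs 52 × €652.98 + €500.00 = €34,454.96.
Loan B is cheaper by €49,854.48 − €34,454.96 = €15,399.52.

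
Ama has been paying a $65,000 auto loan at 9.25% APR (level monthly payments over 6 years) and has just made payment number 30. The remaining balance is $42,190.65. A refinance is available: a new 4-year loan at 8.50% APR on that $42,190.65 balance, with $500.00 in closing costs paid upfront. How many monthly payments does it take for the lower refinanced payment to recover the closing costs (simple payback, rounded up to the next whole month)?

4 months

Current payment = 65,000 × 9.25%/12 / (1 − (1+0.0077083)^−72) = $1,179.74.
Refinanced payment = 42,190.65 × 0.0070833 / (1 − (1+0.0070833)^−48) = $1,039.93.
Monthly savings = $1,179.74 − $1,039.93 = $139.81.
Break-even = $500.00 / $139.81 = 3.58 → 4 months.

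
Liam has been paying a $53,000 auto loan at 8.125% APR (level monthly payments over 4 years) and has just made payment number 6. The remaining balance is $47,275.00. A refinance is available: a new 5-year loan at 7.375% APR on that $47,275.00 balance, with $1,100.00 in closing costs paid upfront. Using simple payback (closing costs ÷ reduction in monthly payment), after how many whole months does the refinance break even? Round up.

4 months

Current payment = 53,000 × 8.125%/12 / (1 − (1+0.0067708)^−48) = $1,297.00.
Refinanced payment = 47,275.00 × 0.0061458 / (1 − (1+0.0061458)^−60) = $944.49.
Monthly savings = $1,297.00 − $944.49 = $352.51.
Break-even = $1,100.00 / $352.51 = 3.12 → 4 months.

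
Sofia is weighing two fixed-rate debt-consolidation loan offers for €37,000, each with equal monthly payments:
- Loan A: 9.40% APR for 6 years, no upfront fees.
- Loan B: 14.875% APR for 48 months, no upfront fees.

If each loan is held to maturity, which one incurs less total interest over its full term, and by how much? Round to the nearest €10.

Loan A: at 9.40% the monthly rate is 0.0078333, so the payment is 37,000 × 0.0078333 / (1 − 1.0078333^−72) = €674.31.
Total interest on Loan A = 72 × €674.31 − €37,000 = €11,550.32.
Loan B: monthly rate = 14.875%/12 = 0.0123958; payment = 37,000 × 0.0123958 / (1 − (1+0.0123958)^−48) = €1,027.39.
Total interest on Loan B = 48 × €1,027.39 − €37,000 = €12,314.72.
Loan A is lower by €764.40.

Loan A by €760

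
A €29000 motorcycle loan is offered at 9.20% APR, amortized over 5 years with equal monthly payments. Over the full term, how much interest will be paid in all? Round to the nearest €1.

At 9.20% the monthly rate is 0.0076667, so the payment is 29,000 × 0.0076667 / (1 − 1.0076667^−60) = €604.81.
Total paid = 60 × €604.81 = €36,288.60; interest = €36,288.60 − €29,000 = €7,288.60.

€7,289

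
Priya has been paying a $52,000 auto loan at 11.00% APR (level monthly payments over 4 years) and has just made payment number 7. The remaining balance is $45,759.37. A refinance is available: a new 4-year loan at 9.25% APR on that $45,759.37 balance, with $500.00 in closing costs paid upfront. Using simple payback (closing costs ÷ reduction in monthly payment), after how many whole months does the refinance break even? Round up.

Current payment = 52,000 × 11%/12 / (1 − (1+0.0091667)^−48) = $1,343.97.
Refinanced payment = 45,759.37 × 0.0077083 / (1 − (1+0.0077083)^−48) = $1,144.16.
Monthly savings = $1,343.97 − $1,144.16 = $199.81.
Break-even = $500.00 / $199.81 = 2.50 → 3 months.

3 months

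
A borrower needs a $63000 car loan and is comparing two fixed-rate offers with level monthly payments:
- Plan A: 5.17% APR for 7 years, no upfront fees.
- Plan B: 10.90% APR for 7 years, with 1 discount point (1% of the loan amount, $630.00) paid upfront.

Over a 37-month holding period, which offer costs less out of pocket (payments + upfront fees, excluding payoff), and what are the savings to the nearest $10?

Plan A: at 5.17% the monthly rate is 0.0043083, so the payment is 63,000 × 0.0043083 / (1 − 1.0043083^−84) = $895.48.
Plan B: monthly rate = 10.9%/12 = 0.0090833; payment = 63,000 × 0.0090833 / (1 − (1+0.0090833)^−84) = $1,075.40.
Over 37 months: Plan A costs 37 × $895.48 = $33,132.76; Plan B costs 37 × $1,075.40 + $630.00 = $40,419.80.
Plan A is cheaper by $40,419.80 − $33,132.76 = $7,287.04.

Plan A by $7,290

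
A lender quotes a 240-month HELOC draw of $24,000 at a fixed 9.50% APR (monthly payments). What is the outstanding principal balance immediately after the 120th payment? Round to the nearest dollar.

$17,289

With monthly rate i = 9.5%/12 = 0.0079167, the balance after k of n payments is P · [(1+i)^n − (1+i)^k] / [(1+i)^n − 1].
(1+0.0079167)^240 = 6.63606141 and (1+0.0079167)^120 = 2.57605540, so the balance is 24,000 × (6.63606141 − 2.57605540) / (6.63606141 − 1) = $17,288.69.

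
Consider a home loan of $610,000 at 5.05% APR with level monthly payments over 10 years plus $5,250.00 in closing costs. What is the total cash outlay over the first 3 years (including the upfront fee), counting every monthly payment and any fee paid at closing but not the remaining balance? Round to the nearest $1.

$238,707

At 5.05% the monthly rate is 0.0042083, so the payment is 610,000 × 0.0042083 / (1 − 1.0042083^−120) = $6,484.91.
Total outlay = 36 × $6,484.91 + $5,250.00 = $238,706.76.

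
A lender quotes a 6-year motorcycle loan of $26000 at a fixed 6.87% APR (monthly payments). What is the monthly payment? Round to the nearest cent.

Monthly rate = 6.87%/12 = 0.0057250; payment = 26,000 × 0.0057250 / (1 − (1+0.0057250)^−72) = $441.65.

$441.65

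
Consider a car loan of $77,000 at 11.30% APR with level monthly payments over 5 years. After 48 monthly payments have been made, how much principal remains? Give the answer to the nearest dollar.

$19,043

With monthly rate i = 11.3%/12 = 0.0094167, the balance after k of n payments is P · [(1+i)^n − (1+i)^k] / [(1+i)^n − 1].
(1+0.0094167)^60 = 1.75480260 and (1+0.0094167)^48 = 1.56813200, so the balance is 77,000 × (1.75480260 − 1.56813200) / (1.75480260 − 1) = $19,042.91.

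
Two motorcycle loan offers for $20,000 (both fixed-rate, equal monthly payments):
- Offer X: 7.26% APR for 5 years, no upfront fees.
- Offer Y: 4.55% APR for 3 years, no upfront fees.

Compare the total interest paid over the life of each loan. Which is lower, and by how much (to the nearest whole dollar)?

Offer X: monthly rate = 7.26%/12 = 0.0060500; payment = 20,000 × 0.0060500 / (1 − (1+0.0060500)^−60) = $398.48.
Total interest on Offer X = 60 × $398.48 − $20,000 = $3,908.80.
Offer Y: at 4.55% the monthly rate is 0.0037917, so the payment is 20,000 × 0.0037917 / (1 − 1.0037917^−36) = $595.39.
Total interest on Offer Y = 36 × $595.39 − $20,000 = $1,434.04.
Offer Y is lower by $2,474.76.

Offer Y by $2,475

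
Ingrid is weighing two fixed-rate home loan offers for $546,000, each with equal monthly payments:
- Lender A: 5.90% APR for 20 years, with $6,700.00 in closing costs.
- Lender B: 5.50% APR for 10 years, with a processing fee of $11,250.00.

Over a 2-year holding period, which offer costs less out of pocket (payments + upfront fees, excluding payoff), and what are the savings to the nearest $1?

Lender A: at 5.90% the monthly rate is 0.0049167, so the payment is 546,000 × 0.0049167 / (1 − 1.0049167^−240) = $3,880.28.
Lender B: monthly rate = 5.5%/12 = 0.0045833; payment = 546,000 × 0.0045833 / (1 − (1+0.0045833)^−120) = $5,925.53.
Over 24 months: Lender A costs 24 × $3,880.28 + $6,700.00 = $99,826.72; Lender B costs 24 × $5,925.53 + $11,250.00 = $153,462.72.
Lender A is cheaper by $153,462.72 − $99,826.72 = $53,636.00.

Lender A by $53,636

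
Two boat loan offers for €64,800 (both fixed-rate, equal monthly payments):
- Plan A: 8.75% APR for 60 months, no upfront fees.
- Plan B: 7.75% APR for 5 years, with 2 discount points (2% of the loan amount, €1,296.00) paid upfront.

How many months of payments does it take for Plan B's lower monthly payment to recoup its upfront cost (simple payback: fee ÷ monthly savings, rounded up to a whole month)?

42 months

Plan A: at 8.75% the monthly rate is 0.0072917, so the payment is 64,800 × 0.0072917 / (1 − 1.0072917^−60) = €1,337.29.
Plan B: monthly rate = 7.75%/12 = 0.0064583; payment = 64,800 × 0.0064583 / (1 − (1+0.0064583)^−60) = €1,306.17.
Monthly savings = €1,337.29 − €1,306.17 = €31.12.
Break-even = €1,296.00 / €31.12 = 41.65 → 42 months.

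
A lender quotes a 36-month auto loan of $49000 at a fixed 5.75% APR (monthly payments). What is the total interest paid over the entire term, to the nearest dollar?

$4,465

At 5.75% the monthly rate is 0.0047917, so the payment is 49,000 × 0.0047917 / (1 − 1.0047917^−36) = $1,485.13.
Total paid = 36 × $1,485.13 = $53,464.68; interest = $53,464.68 − $49,000 = $4,464.68.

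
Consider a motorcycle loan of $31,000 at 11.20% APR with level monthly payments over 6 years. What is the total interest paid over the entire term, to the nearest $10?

$11,710

Monthly rate = 11.2%/12 = 0.0093333; payment = 31,000 × 0.0093333 / (1 − (1+0.0093333)^−72) = $593.24.
Total paid = 72 × $593.24 = $42,713.28; interest = $42,713.28 − $31,000 = $11,713.28.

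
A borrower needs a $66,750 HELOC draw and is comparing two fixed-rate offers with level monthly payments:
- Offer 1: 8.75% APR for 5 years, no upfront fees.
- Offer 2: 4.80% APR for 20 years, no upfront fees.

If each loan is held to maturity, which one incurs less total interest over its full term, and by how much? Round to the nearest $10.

Offer 1: at 8.75% the monthly rate is 0.0072917, so the payment is 66,750 × 0.0072917 / (1 − 1.0072917^−60) = $1,377.54.
Total interest on Offer 1 = 60 × $1,377.54 − $66,750 = $15,902.40.
Offer 2: monthly rate = 4.8%/12 = 0.0040000; payment = 66,750 × 0.0040000 / (1 − (1+0.0040000)^−240) = $433.18.
Total interest on Offer 2 = 240 × $433.18 − $66,750 = $37,213.20.
Offer 1 is lower by $21,310.80.

Offer 1 by $21,310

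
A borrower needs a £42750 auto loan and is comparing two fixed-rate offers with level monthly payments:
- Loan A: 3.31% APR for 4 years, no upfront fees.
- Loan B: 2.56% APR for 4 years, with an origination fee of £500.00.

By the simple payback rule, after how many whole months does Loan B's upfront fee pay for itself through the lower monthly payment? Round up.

36 months

Loan A: at 3.31% the monthly rate is 0.0027583, so the payment is 42,750 × 0.0027583 / (1 − 1.0027583^−48) = £952.11.
Loan B: at 2.56% the monthly rate is 0.0021333, so the payment is 42,750 × 0.0021333 / (1 − 1.0021333^−48) = £937.95.
Monthly savings = £952.11 − £937.95 = £14.16.
Break-even = £500.00 / £14.16 = 35.31 → 36 months.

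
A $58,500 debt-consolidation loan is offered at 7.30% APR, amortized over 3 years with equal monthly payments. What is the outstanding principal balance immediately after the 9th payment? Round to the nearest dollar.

With monthly rate i = 7.3%/12 = 0.0060833, the balance after k of n payments is P · [(1+i)^n − (1+i)^k] / [(1+i)^n − 1].
(1+0.0060833)^36 = 1.24400568 and (1+0.0060833)^9 = 1.05610133, so the balance is 58,500 × (1.24400568 − 1.05610133) / (1.24400568 − 1) = $45,049.79.

$45,050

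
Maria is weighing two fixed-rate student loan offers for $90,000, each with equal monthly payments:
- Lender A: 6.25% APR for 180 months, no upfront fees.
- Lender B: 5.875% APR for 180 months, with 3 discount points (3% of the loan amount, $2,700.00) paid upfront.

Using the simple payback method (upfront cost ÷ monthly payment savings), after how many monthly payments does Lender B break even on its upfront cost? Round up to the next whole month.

148 months

Lender A: at 6.25% the monthly rate is 0.0052083, so the payment is 90,000 × 0.0052083 / (1 − 1.0052083^−180) = $771.68.
Lender B: monthly rate = 5.875%/12 = 0.0048958; payment = 90,000 × 0.0048958 / (1 − (1+0.0048958)^−180) = $753.41.
Monthly savings = $771.68 − $753.41 = $18.27.
Break-even = $2,700.00 / $18.27 = 147.78 → 148 months.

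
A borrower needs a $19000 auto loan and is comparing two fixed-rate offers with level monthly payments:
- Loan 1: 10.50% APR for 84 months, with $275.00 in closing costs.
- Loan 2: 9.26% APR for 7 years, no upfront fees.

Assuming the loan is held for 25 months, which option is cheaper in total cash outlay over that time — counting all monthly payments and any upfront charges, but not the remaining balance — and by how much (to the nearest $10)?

Loan 2 by $580

Loan 1: at 10.50% the monthly rate is 0.0087500, so the payment is 19,000 × 0.0087500 / (1 − 1.0087500^−84) = $320.35.
Loan 2: monthly rate = 9.26%/12 = 0.0077167; payment = 19,000 × 0.0077167 / (1 − (1+0.0077167)^−84) = $308.21.
Over 25 months: Loan 1 costs 25 × $320.35 + $275.00 = $8,283.75; Loan 2 costs 25 × $308.21 = $7,705.25.
Loan 2 is cheaper by $8,283.75 − $7,705.25 = $578.50.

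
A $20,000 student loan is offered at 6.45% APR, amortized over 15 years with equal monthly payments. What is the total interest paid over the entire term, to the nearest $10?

$11,260

Monthly rate = 6.45%/12 = 0.0053750; payment = 20,000 × 0.0053750 / (1 − (1+0.0053750)^−180) = $173.67.
Total paid = 180 × $173.67 = $31,260.60; interest = $31,260.60 − $20,000 = $11,260.60.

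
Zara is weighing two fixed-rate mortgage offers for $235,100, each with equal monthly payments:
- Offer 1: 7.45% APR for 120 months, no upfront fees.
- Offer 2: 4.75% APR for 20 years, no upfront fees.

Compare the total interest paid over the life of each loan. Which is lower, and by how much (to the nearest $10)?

Offer 1 by $30,480

Offer 1: monthly rate = 7.45%/12 = 0.0062083; payment = 235,100 × 0.0062083 / (1 − (1+0.0062083)^−120) = $2,784.55.
Total interest on Offer 1 = 120 × $2,784.55 − $235,100 = $99,046.00.
Offer 2: at 4.75% the monthly rate is 0.0039583, so the payment is 235,100 × 0.0039583 / (1 − 1.0039583^−240) = $1,519.27.
Total interest on Offer 2 = 240 × $1,519.27 − $235,100 = $129,524.80.
Offer 1 is lower by $30,478.80.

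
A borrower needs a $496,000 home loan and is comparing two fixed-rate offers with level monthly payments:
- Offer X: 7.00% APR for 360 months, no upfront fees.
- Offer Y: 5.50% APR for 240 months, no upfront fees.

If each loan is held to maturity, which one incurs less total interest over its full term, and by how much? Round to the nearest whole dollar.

Offer Y by $369,103

Offer X: monthly rate = 7%/12 = 0.0058333; payment = 496,000 × 0.0058333 / (1 − (1+0.0058333)^−360) = $3,299.90.
Total interest on Offer X = 360 × $3,299.90 − $496,000 = $691,964.00.
Offer Y: at 5.50% the monthly rate is 0.0045833, so the payment is 496,000 × 0.0045833 / (1 − 1.0045833^−240) = $3,411.92.
Total interest on Offer Y = 240 × $3,411.92 − $496,000 = $322,860.80.
Offer Y is lower by $369,103.20.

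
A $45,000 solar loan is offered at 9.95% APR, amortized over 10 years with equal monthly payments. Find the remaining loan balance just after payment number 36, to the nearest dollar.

With monthly rate i = 9.95%/12 = 0.0082917, the balance after k of n payments is P · [(1+i)^n − (1+i)^k] / [(1+i)^n − 1].
(1+0.0082917)^120 = 2.69365109 and (1+0.0082917)^36 = 1.34617773, so the balance is 45,000 × (2.69365109 − 1.34617773) / (2.69365109 − 1) = $35,802.12.

$35,802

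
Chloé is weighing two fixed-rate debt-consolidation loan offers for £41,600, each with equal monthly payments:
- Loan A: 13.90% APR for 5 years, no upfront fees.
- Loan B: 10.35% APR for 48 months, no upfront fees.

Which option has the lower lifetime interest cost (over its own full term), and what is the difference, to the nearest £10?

Loan A: at 13.90% the monthly rate is 0.0115833, so the payment is 41,600 × 0.0115833 / (1 − 1.0115833^−60) = £965.80.
Total interest on Loan A = 60 × £965.80 − £41,600 = £16,348.00.
Loan B: at 10.35% the monthly rate is 0.0086250, so the payment is 41,600 × 0.0086250 / (1 − 1.0086250^−48) = £1,062.09.
Total interest on Loan B = 48 × £1,062.09 − £41,600 = £9,380.32.
Loan B is lower by £6,967.68.

Loan B by £6,970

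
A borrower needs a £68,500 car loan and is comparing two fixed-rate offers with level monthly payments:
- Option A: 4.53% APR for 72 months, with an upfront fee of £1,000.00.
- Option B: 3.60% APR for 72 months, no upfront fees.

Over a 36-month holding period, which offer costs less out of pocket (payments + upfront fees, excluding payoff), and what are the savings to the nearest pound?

Option B by £2,046

Option A: monthly rate = 4.53%/12 = 0.0037750; payment = 68,500 × 0.0037750 / (1 − (1+0.0037750)^−72) = £1,088.32.
Option B: monthly rate = 3.6%/12 = 0.0030000; payment = 68,500 × 0.0030000 / (1 − (1+0.0030000)^−72) = £1,059.26.
Over 36 months: Option A costs 36 × £1,088.32 + £1,000.00 = £40,179.52; Option B costs 36 × £1,059.26 = £38,133.36.
Option B is cheaper by £40,179.52 − £38,133.36 = £2,046.16.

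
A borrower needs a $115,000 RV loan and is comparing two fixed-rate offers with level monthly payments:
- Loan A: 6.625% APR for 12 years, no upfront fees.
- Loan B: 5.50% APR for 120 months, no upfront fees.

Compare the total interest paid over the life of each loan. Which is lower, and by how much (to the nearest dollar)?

Loan A: at 6.625% the monthly rate is 0.0055208, so the payment is 115,000 × 0.0055208 / (1 − 1.0055208^−144) = $1,159.77.
Total interest on Loan A = 144 × $1,159.77 − $115,000 = $52,006.88.
Loan B: at 5.50% the monthly rate is 0.0045833, so the payment is 115,000 × 0.0045833 / (1 − 1.0045833^−120) = $1,248.05.
Total interest on Loan B = 120 × $1,248.05 − $115,000 = $34,766.00.
Loan B is lower by $17,240.88.

Loan B by $17,241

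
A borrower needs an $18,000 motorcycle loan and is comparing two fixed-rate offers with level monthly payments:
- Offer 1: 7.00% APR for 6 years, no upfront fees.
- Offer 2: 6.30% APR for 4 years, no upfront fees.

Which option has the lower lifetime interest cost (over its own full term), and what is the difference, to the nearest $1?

Offer 1: at 7.00% the monthly rate is 0.0058333, so the payment is 18,000 × 0.0058333 / (1 − 1.0058333^−72) = $306.88.
Total interest on Offer 1 = 72 × $306.88 − $18,000 = $4,095.36.
Offer 2: monthly rate = 6.3%/12 = 0.0052500; payment = 18,000 × 0.0052500 / (1 − (1+0.0052500)^−48) = $425.21.
Total interest on Offer 2 = 48 × $425.21 − $18,000 = $2,410.08.
Offer 2 is lower by $1,685.28.

Offer 2 by $1,685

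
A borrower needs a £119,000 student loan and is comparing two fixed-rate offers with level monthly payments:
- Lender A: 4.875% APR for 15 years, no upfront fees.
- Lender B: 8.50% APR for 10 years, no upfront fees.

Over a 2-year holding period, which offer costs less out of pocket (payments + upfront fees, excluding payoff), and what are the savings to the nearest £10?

Lender A: at 4.875% the monthly rate is 0.0040625, so the payment is 119,000 × 0.0040625 / (1 − 1.0040625^−180) = £933.31.
Lender B: at 8.50% the monthly rate is 0.0070833, so the payment is 119,000 × 0.0070833 / (1 − 1.0070833^−120) = £1,475.43.
Over 24 months: Lender A costs 24 × £933.31 = £22,399.44; Lender B costs 24 × £1,475.43 = £35,410.32.
Lender A is cheaper by £35,410.32 − £22,399.44 = £13,010.88.

Lender A by £13,010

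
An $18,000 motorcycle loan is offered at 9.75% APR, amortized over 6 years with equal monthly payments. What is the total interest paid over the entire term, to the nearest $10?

At 9.75% the monthly rate is 0.0081250, so the payment is 18,000 × 0.0081250 / (1 − 1.0081250^−72) = $331.20.
Total paid = 72 × $331.20 = $23,846.40; interest = $23,846.40 − $18,000 = $5,846.40.

$5,850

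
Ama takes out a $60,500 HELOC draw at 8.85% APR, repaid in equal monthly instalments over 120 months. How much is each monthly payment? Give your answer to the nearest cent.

$761.49

At 8.85% the monthly rate is 0.0073750, so the payment is 60,500 × 0.0073750 / (1 − 1.0073750^−120) = $761.49.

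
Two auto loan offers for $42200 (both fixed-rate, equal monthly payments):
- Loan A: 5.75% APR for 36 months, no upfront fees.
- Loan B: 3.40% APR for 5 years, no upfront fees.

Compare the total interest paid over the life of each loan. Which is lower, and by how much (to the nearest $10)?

Loan A: monthly rate = 5.75%/12 = 0.0047917; payment = 42,200 × 0.0047917 / (1 − (1+0.0047917)^−36) = $1,279.03.
Total interest on Loan A = 36 × $1,279.03 − $42,200 = $3,845.08.
Loan B: at 3.40% the monthly rate is 0.0028333, so the payment is 42,200 × 0.0028333 / (1 − 1.0028333^−60) = $765.80.
Total interest on Loan B = 60 × $765.80 − $42,200 = $3,748.00.
Loan B is lower by $97.08.

Loan B by $100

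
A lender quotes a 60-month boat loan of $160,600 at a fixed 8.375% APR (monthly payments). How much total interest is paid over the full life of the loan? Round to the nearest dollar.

Monthly rate = 8.375%/12 = 0.0069792; payment = 160,600 × 0.0069792 / (1 − (1+0.0069792)^−60) = $3,285.29.
Total paid = 60 × $3,285.29 = $197,117.40; interest = $197,117.40 − $160,600 = $36,517.40.

$36,517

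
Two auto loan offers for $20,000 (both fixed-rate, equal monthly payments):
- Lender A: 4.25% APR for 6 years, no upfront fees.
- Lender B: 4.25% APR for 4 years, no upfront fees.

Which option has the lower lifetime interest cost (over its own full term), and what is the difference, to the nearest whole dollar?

Lender A: at 4.25% the monthly rate is 0.0035417, so the payment is 20,000 × 0.0035417 / (1 − 1.0035417^−72) = $315.19.
Total interest on Lender A = 72 × $315.19 − $20,000 = $2,693.68.
Lender B: monthly rate = 4.25%/12 = 0.0035417; payment = 20,000 × 0.0035417 / (1 − (1+0.0035417)^−48) = $453.82.
Total interest on Lender B = 48 × $453.82 − $20,000 = $1,783.36.
Lender B is lower by $910.32.

Lender B by $910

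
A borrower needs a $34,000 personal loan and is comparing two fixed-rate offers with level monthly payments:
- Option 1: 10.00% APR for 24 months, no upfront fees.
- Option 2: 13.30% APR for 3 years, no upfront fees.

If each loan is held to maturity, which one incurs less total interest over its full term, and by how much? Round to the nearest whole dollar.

Option 1 by $3,764

Option 1: at 10.00% the monthly rate is 0.0083333, so the payment is 34,000 × 0.0083333 / (1 − 1.0083333^−24) = $1,568.93.
Total interest on Option 1 = 24 × $1,568.93 − $34,000 = $3,654.32.
Option 2: at 13.30% the monthly rate is 0.0110833, so the payment is 34,000 × 0.0110833 / (1 − 1.0110833^−36) = $1,150.51.
Total interest on Option 2 = 36 × $1,150.51 − $34,000 = $7,418.36.
Option 1 is lower by $3,764.04.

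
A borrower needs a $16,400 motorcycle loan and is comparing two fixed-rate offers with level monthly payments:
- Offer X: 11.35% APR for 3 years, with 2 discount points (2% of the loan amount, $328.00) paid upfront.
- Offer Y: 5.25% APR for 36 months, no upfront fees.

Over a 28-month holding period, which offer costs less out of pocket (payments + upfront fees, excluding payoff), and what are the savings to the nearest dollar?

Offer Y by $1,624

Offer X: at 11.35% the monthly rate is 0.0094583, so the payment is 16,400 × 0.0094583 / (1 − 1.0094583^−36) = $539.64.
Offer Y: at 5.25% the monthly rate is 0.0043750, so the payment is 16,400 × 0.0043750 / (1 − 1.0043750^−36) = $493.37.
Over 28 months: Offer X costs 28 × $539.64 + $328.00 = $15,437.92; Offer Y costs 28 × $493.37 = $13,814.36.
Offer Y is cheaper by $15,437.92 − $13,814.36 = $1,623.56.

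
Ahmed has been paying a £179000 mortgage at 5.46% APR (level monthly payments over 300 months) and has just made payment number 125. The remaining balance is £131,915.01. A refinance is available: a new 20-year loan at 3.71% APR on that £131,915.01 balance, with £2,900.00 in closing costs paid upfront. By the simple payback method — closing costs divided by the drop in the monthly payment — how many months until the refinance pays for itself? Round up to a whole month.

Current payment = 179,000 × 5.46%/12 / (1 − (1+0.0045500)^−300) = £1,094.94.
Refinanced payment = 131,915.01 × 0.0030917 / (1 − (1+0.0030917)^−240) = £779.37.
Monthly savings = £1,094.94 − £779.37 = £315.57.
Break-even = £2,900.00 / £315.57 = 9.19 → 10 months.

10 months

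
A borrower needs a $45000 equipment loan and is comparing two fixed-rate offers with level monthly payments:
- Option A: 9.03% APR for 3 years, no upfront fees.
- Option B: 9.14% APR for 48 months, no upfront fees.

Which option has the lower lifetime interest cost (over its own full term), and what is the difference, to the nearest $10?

Option A: at 9.03% the monthly rate is 0.0075250, so the payment is 45,000 × 0.0075250 / (1 − 1.0075250^−36) = $1,431.62.
Total interest on Option A = 36 × $1,431.62 − $45,000 = $6,538.32.
Option B: monthly rate = 9.14%/12 = 0.0076167; payment = 45,000 × 0.0076167 / (1 − (1+0.0076167)^−48) = $1,122.82.
Total interest on Option B = 48 × $1,122.82 − $45,000 = $8,895.36.
Option A is lower by $2,357.04.

Option A by $2,360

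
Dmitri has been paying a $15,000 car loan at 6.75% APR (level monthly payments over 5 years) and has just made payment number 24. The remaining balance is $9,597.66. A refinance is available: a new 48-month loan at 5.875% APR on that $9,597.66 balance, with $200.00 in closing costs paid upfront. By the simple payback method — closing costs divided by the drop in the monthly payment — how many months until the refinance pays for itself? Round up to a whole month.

3 months

Current payment = 15,000 × 6.75%/12 / (1 − (1+0.0056250)^−60) = $295.25.
Refinanced payment = 9,597.66 × 0.0048958 / (1 − (1+0.0048958)^−48) = $224.85.
Monthly savings = $295.25 − $224.85 = $70.40.
Break-even = $200.00 / $70.40 = 2.84 → 3 months.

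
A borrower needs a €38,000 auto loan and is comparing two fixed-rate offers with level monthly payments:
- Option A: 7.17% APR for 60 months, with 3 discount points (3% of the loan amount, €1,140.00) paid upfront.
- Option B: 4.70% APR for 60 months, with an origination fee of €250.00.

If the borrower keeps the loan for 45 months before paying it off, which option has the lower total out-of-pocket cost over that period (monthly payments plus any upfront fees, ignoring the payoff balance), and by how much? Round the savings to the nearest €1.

Option A: monthly rate = 7.17%/12 = 0.0059750; payment = 38,000 × 0.0059750 / (1 − (1+0.0059750)^−60) = €755.50.
Option B: monthly rate = 4.7%/12 = 0.0039167; payment = 38,000 × 0.0039167 / (1 − (1+0.0039167)^−60) = €711.90.
Over 45 months: Option A costs 45 × €755.50 + €1,140.00 = €35,137.50; Option B costs 45 × €711.90 + €250.00 = €32,285.50.
Option B is cheaper by €35,137.50 − €32,285.50 = €2,852.00.

Option B by €2,852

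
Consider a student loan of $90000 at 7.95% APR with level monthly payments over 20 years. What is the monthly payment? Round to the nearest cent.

Monthly rate = 7.95%/12 = 0.0066250; payment = 90,000 × 0.0066250 / (1 − (1+0.0066250)^−240) = $750.00.

$750.00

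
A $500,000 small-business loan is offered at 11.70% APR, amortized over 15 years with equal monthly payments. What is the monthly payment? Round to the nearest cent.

$5,904.68

At 11.70% the monthly rate is 0.0097500, so the payment is 500,000 × 0.0097500 / (1 − 1.0097500^−180) = $5,904.68.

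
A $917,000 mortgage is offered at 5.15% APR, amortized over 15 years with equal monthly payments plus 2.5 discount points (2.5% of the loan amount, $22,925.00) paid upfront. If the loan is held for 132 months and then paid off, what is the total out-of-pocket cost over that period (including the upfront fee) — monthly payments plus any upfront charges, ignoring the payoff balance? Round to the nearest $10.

Monthly rate = 5.15%/12 = 0.0042917; payment = 917,000 × 0.0042917 / (1 − (1+0.0042917)^−180) = $7,323.43.
Total outlay = 132 × $7,323.43 + $22,925.00 = $989,617.76.

$989,620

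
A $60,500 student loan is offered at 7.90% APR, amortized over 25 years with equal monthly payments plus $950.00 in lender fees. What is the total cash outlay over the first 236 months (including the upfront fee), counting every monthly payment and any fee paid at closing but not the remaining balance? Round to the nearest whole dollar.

$110,206

At 7.90% the monthly rate is 0.0065833, so the payment is 60,500 × 0.0065833 / (1 − 1.0065833^−300) = $462.95.
Total outlay = 236 × $462.95 + $950.00 = $110,206.20.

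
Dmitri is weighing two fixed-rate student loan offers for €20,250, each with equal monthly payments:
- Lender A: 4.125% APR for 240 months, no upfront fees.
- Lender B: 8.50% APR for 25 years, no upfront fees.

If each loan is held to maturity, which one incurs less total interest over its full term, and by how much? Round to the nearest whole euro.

Lender A by €19,146

Lender A: monthly rate = 4.125%/12 = 0.0034375; payment = 20,250 × 0.0034375 / (1 − (1+0.0034375)^−240) = €124.05.
Total interest on Lender A = 240 × €124.05 − €20,250 = €9,522.00.
Lender B: monthly rate = 8.5%/12 = 0.0070833; payment = 20,250 × 0.0070833 / (1 − (1+0.0070833)^−300) = €163.06.
Total interest on Lender B = 300 × €163.06 − €20,250 = €28,668.00.
Lender A is lower by €19,146.00.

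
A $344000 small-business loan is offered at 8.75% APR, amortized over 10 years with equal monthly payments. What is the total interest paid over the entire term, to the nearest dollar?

$173,349

At 8.75% the monthly rate is 0.0072917, so the payment is 344,000 × 0.0072917 / (1 − 1.0072917^−120) = $4,311.24.
Total paid = 120 × $4,311.24 = $517,348.80; interest = $517,348.80 − $344,000 = $173,348.80.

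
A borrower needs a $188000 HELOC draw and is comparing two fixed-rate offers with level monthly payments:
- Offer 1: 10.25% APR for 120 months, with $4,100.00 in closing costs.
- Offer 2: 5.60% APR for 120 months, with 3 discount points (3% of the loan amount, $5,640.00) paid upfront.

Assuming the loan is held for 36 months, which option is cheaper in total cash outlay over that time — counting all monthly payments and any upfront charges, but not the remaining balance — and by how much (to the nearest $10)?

Offer 2 by $15,050

Offer 1: monthly rate = 10.25%/12 = 0.0085417; payment = 188,000 × 0.0085417 / (1 − (1+0.0085417)^−120) = $2,510.53.
Offer 2: at 5.60% the monthly rate is 0.0046667, so the payment is 188,000 × 0.0046667 / (1 − 1.0046667^−120) = $2,049.62.
Over 36 months: Offer 1 costs 36 × $2,510.53 + $4,100.00 = $94,479.08; Offer 2 costs 36 × $2,049.62 + $5,640.00 = $79,426.32.
Offer 2 is cheaper by $94,479.08 − $79,426.32 = $15,052.76.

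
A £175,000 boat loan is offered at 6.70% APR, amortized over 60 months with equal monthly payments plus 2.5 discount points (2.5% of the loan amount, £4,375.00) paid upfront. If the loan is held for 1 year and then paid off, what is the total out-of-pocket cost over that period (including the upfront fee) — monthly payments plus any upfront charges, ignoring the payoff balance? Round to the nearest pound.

£45,661

At 6.70% the monthly rate is 0.0055833, so the payment is 175,000 × 0.0055833 / (1 − 1.0055833^−60) = £3,440.49.
Total outlay = 12 × £3,440.49 + £4,375.00 = £45,660.88.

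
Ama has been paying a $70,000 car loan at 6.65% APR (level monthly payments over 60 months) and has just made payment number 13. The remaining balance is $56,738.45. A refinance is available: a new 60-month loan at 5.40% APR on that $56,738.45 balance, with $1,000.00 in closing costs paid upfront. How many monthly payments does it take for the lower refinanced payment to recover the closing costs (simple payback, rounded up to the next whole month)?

4 months

Current payment = 70,000 × 6.65%/12 / (1 − (1+0.0055417)^−60) = $1,374.55.
Refinanced payment = 56,738.45 × 0.0045000 / (1 − (1+0.0045000)^−60) = $1,081.15.
Monthly savings = $1,374.55 − $1,081.15 = $293.40.
Break-even = $1,000.00 / $293.40 = 3.41 → 4 months.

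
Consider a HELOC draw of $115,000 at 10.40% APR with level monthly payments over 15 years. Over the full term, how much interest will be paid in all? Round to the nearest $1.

Monthly rate = 10.4%/12 = 0.0086667; payment = 115,000 × 0.0086667 / (1 − (1+0.0086667)^−180) = $1,264.09.
Total paid = 180 × $1,264.09 = $227,536.20; interest = $227,536.20 − $115,000 = $112,536.20.

$112,536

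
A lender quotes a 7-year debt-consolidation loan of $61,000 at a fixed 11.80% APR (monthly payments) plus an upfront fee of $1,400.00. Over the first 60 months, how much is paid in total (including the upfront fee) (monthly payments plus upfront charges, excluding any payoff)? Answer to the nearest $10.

$65,620

Monthly rate = 11.8%/12 = 0.0098333; payment = 61,000 × 0.0098333 / (1 − (1+0.0098333)^−84) = $1,070.30.
Total outlay = 60 × $1,070.30 + $1,400.00 = $65,618.00.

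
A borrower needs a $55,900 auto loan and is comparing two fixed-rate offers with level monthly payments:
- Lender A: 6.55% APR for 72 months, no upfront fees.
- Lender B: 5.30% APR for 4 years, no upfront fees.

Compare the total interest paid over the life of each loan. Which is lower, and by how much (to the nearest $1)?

Lender A: monthly rate = 6.55%/12 = 0.0054583; payment = 55,900 × 0.0054583 / (1 − (1+0.0054583)^−72) = $941.01.
Total interest on Lender A = 72 × $941.01 − $55,900 = $11,852.72.
Lender B: at 5.30% the monthly rate is 0.0044167, so the payment is 55,900 × 0.0044167 / (1 − 1.0044167^−48) = $1,294.95.
Total interest on Lender B = 48 × $1,294.95 − $55,900 = $6,257.60.
Lender B is lower by $5,595.12.

Lender B by $5,595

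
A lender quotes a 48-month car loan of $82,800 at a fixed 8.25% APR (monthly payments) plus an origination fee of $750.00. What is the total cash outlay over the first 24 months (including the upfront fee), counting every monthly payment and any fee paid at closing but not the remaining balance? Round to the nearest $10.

$49,500

Monthly rate = 8.25%/12 = 0.0068750; payment = 82,800 × 0.0068750 / (1 − (1+0.0068750)^−48) = $2,031.12.
Total outlay = 24 × $2,031.12 + $750.00 = $49,496.88.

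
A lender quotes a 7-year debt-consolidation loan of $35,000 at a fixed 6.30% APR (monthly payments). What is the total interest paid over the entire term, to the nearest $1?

Monthly rate = 6.3%/12 = 0.0052500; payment = 35,000 × 0.0052500 / (1 − (1+0.0052500)^−84) = $516.35.
Total paid = 84 × $516.35 = $43,373.40; interest = $43,373.40 − $35,000 = $8,373.40.

$8,373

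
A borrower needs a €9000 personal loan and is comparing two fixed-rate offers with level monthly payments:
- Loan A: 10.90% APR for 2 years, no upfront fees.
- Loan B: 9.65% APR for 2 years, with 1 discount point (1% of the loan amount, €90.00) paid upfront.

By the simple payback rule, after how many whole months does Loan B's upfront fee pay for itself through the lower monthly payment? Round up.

18 months

Loan A: monthly rate = 10.9%/12 = 0.0090833; payment = 9,000 × 0.0090833 / (1 − (1+0.0090833)^−24) = €419.05.
Loan B: monthly rate = 9.65%/12 = 0.0080417; payment = 9,000 × 0.0080417 / (1 − (1+0.0080417)^−24) = €413.85.
Monthly savings = €419.05 − €413.85 = €5.20.
Break-even = €90.00 / €5.20 = 17.31 → 18 months.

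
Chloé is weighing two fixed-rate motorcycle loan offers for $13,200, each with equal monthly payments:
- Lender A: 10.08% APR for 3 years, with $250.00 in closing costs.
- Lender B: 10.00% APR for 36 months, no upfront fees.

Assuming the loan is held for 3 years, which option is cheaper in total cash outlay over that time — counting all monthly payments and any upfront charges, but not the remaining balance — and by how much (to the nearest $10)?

Lender B by $270

Lender A: monthly rate = 10.08%/12 = 0.0084000; payment = 13,200 × 0.0084000 / (1 − (1+0.0084000)^−36) = $426.42.
Lender B: monthly rate = 10%/12 = 0.0083333; payment = 13,200 × 0.0083333 / (1 − (1+0.0083333)^−36) = $425.93.
Over 36 months: Lender A costs 36 × $426.42 + $250.00 = $15,601.12; Lender B costs 36 × $425.93 = $15,333.48.
Lender B is cheaper by $15,601.12 − $15,333.48 = $267.64.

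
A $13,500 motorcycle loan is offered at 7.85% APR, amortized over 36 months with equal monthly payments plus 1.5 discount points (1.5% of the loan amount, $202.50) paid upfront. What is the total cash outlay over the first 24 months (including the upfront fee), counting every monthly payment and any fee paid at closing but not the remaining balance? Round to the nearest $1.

$10,333

At 7.85% the monthly rate is 0.0065417, so the payment is 13,500 × 0.0065417 / (1 − 1.0065417^−36) = $422.11.
Total outlay = 24 × $422.11 + $202.50 = $10,333.14.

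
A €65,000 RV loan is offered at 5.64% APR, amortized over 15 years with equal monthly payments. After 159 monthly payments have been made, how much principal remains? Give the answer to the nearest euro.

With monthly rate i = 5.64%/12 = 0.0047000, the balance after k of n payments is P · [(1+i)^n − (1+i)^k] / [(1+i)^n − 1].
(1+0.0047000)^180 = 2.32569311 and (1+0.0047000)^159 = 2.10759888, so the balance is 65,000 × (2.32569311 − 2.10759888) / (2.32569311 − 1) = €10,693.37.

€10,693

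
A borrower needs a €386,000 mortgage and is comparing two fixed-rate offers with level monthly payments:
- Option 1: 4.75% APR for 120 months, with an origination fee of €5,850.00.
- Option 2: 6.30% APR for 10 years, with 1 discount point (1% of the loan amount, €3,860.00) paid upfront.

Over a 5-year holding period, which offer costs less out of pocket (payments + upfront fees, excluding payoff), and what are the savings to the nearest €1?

Option 1 by €15,809

Option 1: monthly rate = 4.75%/12 = 0.0039583; payment = 386,000 × 0.0039583 / (1 − (1+0.0039583)^−120) = €4,047.12.
Option 2: monthly rate = 6.3%/12 = 0.0052500; payment = 386,000 × 0.0052500 / (1 − (1+0.0052500)^−120) = €4,343.77.
Over 60 months: Option 1 costs 60 × €4,047.12 + €5,850.00 = €248,677.20; Option 2 costs 60 × €4,343.77 + €3,860.00 = €264,486.20.
Option 1 is cheaper by €264,486.20 − €248,677.20 = €15,809.00.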